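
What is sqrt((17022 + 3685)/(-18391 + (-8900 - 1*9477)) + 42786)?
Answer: sqrt(3615064094418)/9192 ≈ 206.85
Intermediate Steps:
sqrt((17022 + 3685)/(-18391 + (-8900 - 1*9477)) + 42786) = sqrt(20707/(-18391 + (-8900 - 9477)) + 42786) = sqrt(20707/(-18391 - 18377) + 42786) = sqrt(20707/(-36768) + 42786) = sqrt(20707*(-1/36768) + 42786) = sqrt(-20707/36768 + 42786) = sqrt(1573134941/36768) = sqrt(3615064094418)/9192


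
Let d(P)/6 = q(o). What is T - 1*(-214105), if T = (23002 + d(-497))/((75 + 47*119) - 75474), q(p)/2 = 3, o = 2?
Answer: 7472895296/34903 ≈ 2.1410e+5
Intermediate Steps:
q(p) = 6 (q(p) = 2*3 = 6)
d(P) = 36 (d(P) = 6*6 = 36)
T = -11519/34903 (T = (23002 + 36)/((75 + 47*119) - 75474) = 23038/((75 + 5593) - 75474) = 23038/(5668 - 75474) = 23038/(-69806) = 23038*(-1/69806) = -11519/34903 ≈ -0.33003)
T - 1*(-214105) = -11519/34903 - 1*(-214105) = -11519/34903 + 214105 = 7472895296/34903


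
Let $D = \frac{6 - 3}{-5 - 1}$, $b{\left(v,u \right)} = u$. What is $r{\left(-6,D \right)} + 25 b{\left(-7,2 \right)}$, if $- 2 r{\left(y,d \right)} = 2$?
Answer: $49$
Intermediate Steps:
$D = - \frac{1}{2}$ ($D = \frac{3}{-6} = 3 \left(- \frac{1}{6}\right) = - \frac{1}{2} \approx -0.5$)
$r{\left(y,d \right)} = -1$ ($r{\left(y,d \right)} = \left(- \frac{1}{2}\right) 2 = -1$)
$r{\left(-6,D \right)} + 25 b{\left(-7,2 \right)} = -1 + 25 \cdot 2 = -1 + 50 = 49$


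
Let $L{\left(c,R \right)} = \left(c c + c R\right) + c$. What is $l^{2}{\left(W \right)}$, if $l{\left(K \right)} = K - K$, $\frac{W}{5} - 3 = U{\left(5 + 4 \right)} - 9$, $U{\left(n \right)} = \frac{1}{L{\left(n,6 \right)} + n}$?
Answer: $0$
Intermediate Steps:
$L{\left(c,R \right)} = c + c^{2} + R c$ ($L{\left(c,R \right)} = \left(c^{2} + R c\right) + c = c + c^{2} + R c$)
$U{\left(n \right)} = \frac{1}{n + n \left(7 + n\right)}$ ($U{\left(n \right)} = \frac{1}{n \left(1 + 6 + n\right) + n} = \frac{1}{n \left(7 + n\right) + n} = \frac{1}{n + n \left(7 + n\right)}$)
$W = - \frac{4585}{153}$ ($W = 15 + 5 \left(\frac{1}{\left(5 + 4\right) \left(8 + \left(5 + 4\right)\right)} - 9\right) = 15 + 5 \left(\frac{1}{9 \left(8 + 9\right)} - 9\right) = 15 + 5 \left(\frac{1}{9 \cdot 17} - 9\right) = 15 + 5 \left(\frac{1}{9} \cdot \frac{1}{17} - 9\right) = 15 + 5 \left(\frac{1}{153} - 9\right) = 15 + 5 \left(- \frac{1376}{153}\right) = 15 - \frac{6880}{153} = - \frac{4585}{153} \approx -29.967$)
$l{\left(K \right)} = 0$
$l^{2}{\left(W \right)} = 0^{2} = 0$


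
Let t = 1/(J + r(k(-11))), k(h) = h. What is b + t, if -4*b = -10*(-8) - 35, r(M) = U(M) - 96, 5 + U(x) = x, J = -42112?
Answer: -475021/42224 ≈ -11.250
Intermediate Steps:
U(x) = -5 + x
r(M) = -101 + M (r(M) = (-5 + M) - 96 = -101 + M)
b = -45/4 (b = -(-10*(-8) - 35)/4 = -(80 - 35)/4 = -1/4*45 = -45/4 ≈ -11.250)
t = -1/42224 (t = 1/(-42112 + (-101 - 11)) = 1/(-42112 - 112) = 1/(-42224) = -1/42224 ≈ -2.3683e-5)
b + t = -45/4 - 1/42224 = -475021/42224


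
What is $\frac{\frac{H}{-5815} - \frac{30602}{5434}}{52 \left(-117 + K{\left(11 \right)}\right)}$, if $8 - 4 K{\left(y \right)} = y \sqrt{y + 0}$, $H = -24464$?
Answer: $\frac{14479788}{60402083209} - \frac{1731279 \sqrt{11}}{302010416045} \approx 0.00022071$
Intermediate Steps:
$K{\left(y \right)} = 2 - \frac{y^{\frac{3}{2}}}{4}$ ($K{\left(y \right)} = 2 - \frac{y \sqrt{y + 0}}{4} = 2 - \frac{y \sqrt{y}}{4} = 2 - \frac{y^{\frac{3}{2}}}{4}$)
$\frac{\frac{H}{-5815} - \frac{30602}{5434}}{52 \left(-117 + K{\left(11 \right)}\right)} = \frac{- \frac{24464}{-5815} - \frac{30602}{5434}}{52 \left(-117 + \left(2 - \frac{11^{\frac{3}{2}}}{4}\right)\right)} = \frac{\left(-24464\right) \left(- \frac{1}{5815}\right) - \frac{107}{19}}{52 \left(-117 + \left(2 - \frac{11 \sqrt{11}}{4}\right)\right)} = \frac{\frac{24464}{5815} - \frac{107}{19}}{52 \left(-117 + \left(2 - \frac{11 \sqrt{11}}{4}\right)\right)} = - \frac{157389}{110485 \cdot 52 \left(-115 - \frac{11 \sqrt{11}}{4}\right)} = - \frac{157389}{110485 \left(-5980 - 143 \sqrt{11}\right)}$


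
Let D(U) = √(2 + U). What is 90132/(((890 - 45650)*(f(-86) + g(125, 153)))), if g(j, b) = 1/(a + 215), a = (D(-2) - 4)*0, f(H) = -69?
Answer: 322973/11066164 ≈ 0.029186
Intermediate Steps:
a = 0 (a = (√(2 - 2) - 4)*0 = (√0 - 4)*0 = (0 - 4)*0 = -4*0 = 0)
g(j, b) = 1/215 (g(j, b) = 1/(0 + 215) = 1/215)
90132/(((890 - 45650)*(f(-86) + g(125, 153)))) = 90132/(((890 - 45650)*(-69 + 1/215))) = 90132/((-44760*(-14834/215))) = 90132/(132793968/43) = 90132*(43/132793968) = 322973/11066164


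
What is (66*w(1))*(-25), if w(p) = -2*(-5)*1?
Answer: -16500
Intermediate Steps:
w(p) = 10 (w(p) = 10*1 = 10)
(66*w(1))*(-25) = (66*10)*(-25) = 660*(-25) = -16500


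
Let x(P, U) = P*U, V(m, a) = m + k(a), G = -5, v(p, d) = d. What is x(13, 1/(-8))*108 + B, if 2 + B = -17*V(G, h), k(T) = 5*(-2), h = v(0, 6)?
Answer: 155/2 ≈ 77.500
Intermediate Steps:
h = 6
k(T) = -10
V(m, a) = -10 + m (V(m, a) = m - 10 = -10 + m)
B = 253 (B = -2 - 17*(-10 - 5) = -2 - 17*(-15) = -2 + 255 = 253)
x(13, 1/(-8))*108 + B = (13/(-8))*108 + 253 = (13*(-⅛))*108 + 253 = -13/8*108 + 253 = -351/2 + 253 = 155/2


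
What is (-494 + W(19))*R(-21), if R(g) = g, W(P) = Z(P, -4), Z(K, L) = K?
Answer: 9975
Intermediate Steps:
W(P) = P
(-494 + W(19))*R(-21) = (-494 + 19)*(-21) = -475*(-21) = 9975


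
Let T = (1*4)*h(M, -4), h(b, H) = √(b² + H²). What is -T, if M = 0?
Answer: -16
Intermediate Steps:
h(b, H) = √(H² + b²)
T = 16 (T = (1*4)*√((-4)² + 0²) = 4*√(16 + 0) = 4*√16 = 4*4 = 16)
-T = -1*16 = -16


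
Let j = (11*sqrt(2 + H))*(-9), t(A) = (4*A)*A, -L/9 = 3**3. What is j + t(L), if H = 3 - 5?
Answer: 236196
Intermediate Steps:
H = -2
L = -243 (L = -9*3**3 = -9*27 = -243)
t(A) = 4*A**2
j = 0 (j = (11*sqrt(2 - 2))*(-9) = (11*sqrt(0))*(-9) = (11*0)*(-9) = 0*(-9) = 0)
j + t(L) = 0 + 4*(-243)**2 = 0 + 4*59049 = 0 + 236196 = 236196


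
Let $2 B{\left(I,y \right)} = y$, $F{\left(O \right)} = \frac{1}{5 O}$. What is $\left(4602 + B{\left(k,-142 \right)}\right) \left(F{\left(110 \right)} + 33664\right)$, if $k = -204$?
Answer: $\frac{83892375731}{550} \approx 1.5253 \cdot 10^{8}$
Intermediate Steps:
$F{\left(O \right)} = \frac{1}{5 O}$
$B{\left(I,y \right)} = \frac{y}{2}$
$\left(4602 + B{\left(k,-142 \right)}\right) \left(F{\left(110 \right)} + 33664\right) = \left(4602 + \frac{1}{2} \left(-142\right)\right) \left(\frac{1}{5 \cdot 110} + 33664\right) = \left(4602 - 71\right) \left(\frac{1}{5} \cdot \frac{1}{110} + 33664\right) = 4531 \left(\frac{1}{550} + 33664\right) = 4531 \cdot \frac{18515201}{550} = \frac{83892375731}{550}$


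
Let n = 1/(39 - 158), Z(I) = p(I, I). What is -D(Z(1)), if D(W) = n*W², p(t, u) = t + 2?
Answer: 9/119 ≈ 0.075630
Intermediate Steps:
p(t, u) = 2 + t
Z(I) = 2 + I
n = -1/119 (n = 1/(-119) = -1/119 ≈ -0.0084034)
D(W) = -W²/119
-D(Z(1)) = -(-1)*(2 + 1)²/119 = -(-1)*3²/119 = -(-1)*9/119 = -1*(-9/119) = 9/119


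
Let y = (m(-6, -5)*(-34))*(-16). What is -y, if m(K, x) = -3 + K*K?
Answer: -17952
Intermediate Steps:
m(K, x) = -3 + K**2
y = 17952 (y = ((-3 + (-6)**2)*(-34))*(-16) = ((-3 + 36)*(-34))*(-16) = (33*(-34))*(-16) = -1122*(-16) = 17952)
-y = -1*17952 = -17952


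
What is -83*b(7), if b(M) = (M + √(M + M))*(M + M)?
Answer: -8134 - 1162*√14 ≈ -12482.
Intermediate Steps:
b(M) = 2*M*(M + √2*√M) (b(M) = (M + √(2*M))*(2*M) = (M + √2*√M)*(2*M) = 2*M*(M + √2*√M))
-83*b(7) = -83*(2*7² + 2*√2*7^(3/2)) = -83*(2*49 + 2*√2*(7*√7)) = -83*(98 + 14*√14) = -8134 - 1162*√14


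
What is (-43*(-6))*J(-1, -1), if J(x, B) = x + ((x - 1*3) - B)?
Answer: -1032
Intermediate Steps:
J(x, B) = -3 - B + 2*x (J(x, B) = x + ((x - 3) - B) = x + ((-3 + x) - B) = x + (-3 + x - B) = -3 - B + 2*x)
(-43*(-6))*J(-1, -1) = (-43*(-6))*(-3 - 1*(-1) + 2*(-1)) = 258*(-3 + 1 - 2) = 258*(-4) = -1032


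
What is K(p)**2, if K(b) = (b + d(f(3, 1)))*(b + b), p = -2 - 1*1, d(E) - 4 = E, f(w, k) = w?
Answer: 576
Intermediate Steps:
d(E) = 4 + E
p = -3 (p = -2 - 1 = -3)
K(b) = 2*b*(7 + b) (K(b) = (b + (4 + 3))*(b + b) = (b + 7)*(2*b) = (7 + b)*(2*b) = 2*b*(7 + b))
K(p)**2 = (2*(-3)*(7 - 3))**2 = (2*(-3)*4)**2 = (-24)**2 = 576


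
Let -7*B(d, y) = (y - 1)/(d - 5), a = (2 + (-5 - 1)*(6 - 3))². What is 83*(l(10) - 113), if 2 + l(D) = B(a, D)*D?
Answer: -16778035/1757 ≈ -9549.3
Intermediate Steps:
a = 256 (a = (2 - 6*3)² = (2 - 18)² = (-16)² = 256)
B(d, y) = -(-1 + y)/(7*(-5 + d)) (B(d, y) = -(y - 1)/(7*(d - 5)) = -(-1 + y)/(7*(-5 + d)))
l(D) = -2 + D*(1/1757 - D/1757) (l(D) = -2 + ((1 - D)/(7*(-5 + 256)))*D = -2 + ((⅐)*(1 - D)/251)*D = -2 + ((⅐)*(1/251)*(1 - D))*D = -2 + (1/1757 - D/1757)*D = -2 + D*(1/1757 - D/1757))
83*(l(10) - 113) = 83*((-2 - 1/1757*10² + (1/1757)*10) - 113) = 83*((-2 - 1/1757*100 + 10/1757) - 113) = 83*((-2 - 100/1757 + 10/1757) - 113) = 83*(-3604/1757 - 113) = 83*(-202145/1757) = -16778035/1757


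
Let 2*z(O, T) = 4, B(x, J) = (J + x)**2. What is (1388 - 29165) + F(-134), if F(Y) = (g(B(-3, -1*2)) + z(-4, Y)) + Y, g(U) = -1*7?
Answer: -27916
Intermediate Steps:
z(O, T) = 2 (z(O, T) = (1/2)*4 = 2)
g(U) = -7
F(Y) = -5 + Y (F(Y) = (-7 + 2) + Y = -5 + Y)
(1388 - 29165) + F(-134) = (1388 - 29165) + (-5 - 134) = -27777 - 139 = -27916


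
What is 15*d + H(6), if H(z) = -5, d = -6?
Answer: -95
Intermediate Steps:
15*d + H(6) = 15*(-6) - 5 = -90 - 5 = -95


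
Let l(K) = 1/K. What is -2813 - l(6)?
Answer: -16879/6 ≈ -2813.2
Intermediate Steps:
-2813 - l(6) = -2813 - 1/6 = -16879/6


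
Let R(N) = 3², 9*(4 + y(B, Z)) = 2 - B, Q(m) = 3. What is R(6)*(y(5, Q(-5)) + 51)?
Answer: 420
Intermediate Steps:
y(B, Z) = -34/9 - B/9 (y(B, Z) = -4 + (2 - B)/9 = -4 + (2/9 - B/9) = -34/9 - B/9)
R(N) = 9
R(6)*(y(5, Q(-5)) + 51) = 9*((-34/9 - ⅑*5) + 51) = 9*((-34/9 - 5/9) + 51) = 9*(-13/3 + 51) = 9*(140/3) = 420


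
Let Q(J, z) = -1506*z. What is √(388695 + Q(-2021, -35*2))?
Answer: √494115 ≈ 702.93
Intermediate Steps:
√(388695 + Q(-2021, -35*2)) = √(388695 - (-52710)*2) = √(388695 - 1506*(-70)) = √(388695 + 105420) = √494115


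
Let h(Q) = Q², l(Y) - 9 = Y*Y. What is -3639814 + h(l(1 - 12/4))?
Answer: -3639645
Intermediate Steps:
l(Y) = 9 + Y² (l(Y) = 9 + Y*Y = 9 + Y²)
-3639814 + h(l(1 - 12/4)) = -3639814 + (9 + (1 - 12/4)²)² = -3639814 + (9 + (1 - 2*3/2)²)² = -3639814 + (9 + (1 - 3)²)² = -3639814 + (9 + (-2)²)² = -3639814 + (9 + 4)² = -3639814 + 13² = -3639814 + 169 = -3639645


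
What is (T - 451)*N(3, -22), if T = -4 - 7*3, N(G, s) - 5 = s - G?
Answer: 9520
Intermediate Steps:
N(G, s) = 5 + s - G (N(G, s) = 5 + (s - G) = 5 + s - G)
T = -25 (T = -4 - 21 = -25)
(T - 451)*N(3, -22) = (-25 - 451)*(5 - 22 - 1*3) = -476*(5 - 22 - 3) = -476*(-20) = 9520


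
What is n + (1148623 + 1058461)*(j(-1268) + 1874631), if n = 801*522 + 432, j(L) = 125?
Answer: 4137744390058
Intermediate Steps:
n = 418554 (n = 418122 + 432 = 418554)
n + (1148623 + 1058461)*(j(-1268) + 1874631) = 418554 + (1148623 + 1058461)*(125 + 1874631) = 418554 + 2207084*1874756 = 418554 + 4137743971504 = 4137744390058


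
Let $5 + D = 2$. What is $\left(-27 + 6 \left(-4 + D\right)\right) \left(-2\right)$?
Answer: $138$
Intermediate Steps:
$D = -3$ ($D = -5 + 2 = -3$)
$\left(-27 + 6 \left(-4 + D\right)\right) \left(-2\right) = \left(-27 + 6 \left(-4 - 3\right)\right) \left(-2\right) = \left(-27 + 6 \left(-7\right)\right) \left(-2\right) = \left(-27 - 42\right) \left(-2\right) = \left(-69\right) \left(-2\right) = 138$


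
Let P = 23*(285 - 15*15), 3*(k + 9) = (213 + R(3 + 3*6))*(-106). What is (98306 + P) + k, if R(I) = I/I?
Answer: 276347/3 ≈ 92116.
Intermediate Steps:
R(I) = 1
k = -22711/3 (k = -9 + ((213 + 1)*(-106))/3 = -9 + (214*(-106))/3 = -9 + (⅓)*(-22684) = -9 - 22684/3 = -22711/3 ≈ -7570.3)
P = 1380 (P = 23*(285 - 225) = 23*60 = 1380)
(98306 + P) + k = (98306 + 1380) - 22711/3 = 99686 - 22711/3 = 276347/3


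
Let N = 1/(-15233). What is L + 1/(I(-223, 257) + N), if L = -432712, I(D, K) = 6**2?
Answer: -237293620311/548387 ≈ -4.3271e+5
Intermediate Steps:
I(D, K) = 36
N = -1/15233 ≈ -6.5647e-5
L + 1/(I(-223, 257) + N) = -432712 + 1/(36 - 1/15233) = -432712 + 1/(548387/15233) = -432712 + 15233/548387 = -237293620311/548387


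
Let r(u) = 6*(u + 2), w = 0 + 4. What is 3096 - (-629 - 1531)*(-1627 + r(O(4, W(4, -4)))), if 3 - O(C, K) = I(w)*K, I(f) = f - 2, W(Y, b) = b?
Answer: -3342744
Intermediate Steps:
w = 4
I(f) = -2 + f
O(C, K) = 3 - 2*K (O(C, K) = 3 - (-2 + 4)*K = 3 - 2*K)
r(u) = 12 + 6*u (r(u) = 6*(2 + u) = 12 + 6*u)
3096 - (-629 - 1531)*(-1627 + r(O(4, W(4, -4)))) = 3096 - (-629 - 1531)*(-1627 + (12 + 6*(3 - 2*(-4)))) = 3096 - (-2160)*(-1627 + (12 + 6*(3 + 8))) = 3096 - (-2160)*(-1627 + (12 + 6*11)) = 3096 - (-2160)*(-1627 + (12 + 66)) = 3096 - (-2160)*(-1627 + 78) = 3096 - (-2160)*(-1549) = 3096 - 1*3345840 = 3096 - 3345840 = -3342744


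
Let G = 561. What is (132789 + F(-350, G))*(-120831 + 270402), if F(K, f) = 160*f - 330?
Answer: 33237518049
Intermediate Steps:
F(K, f) = -330 + 160*f
(132789 + F(-350, G))*(-120831 + 270402) = (132789 + (-330 + 160*561))*(-120831 + 270402) = (132789 + (-330 + 89760))*149571 = (132789 + 89430)*149571 = 222219*149571 = 33237518049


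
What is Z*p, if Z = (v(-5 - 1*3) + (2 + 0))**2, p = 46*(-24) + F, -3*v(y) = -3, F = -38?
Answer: -10278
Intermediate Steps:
v(y) = 1 (v(y) = -1/3*(-3) = 1)
p = -1142 (p = 46*(-24) - 38 = -1104 - 38 = -1142)
Z = 9 (Z = (1 + (2 + 0))**2 = (1 + 2)**2 = 3**2 = 9)
Z*p = 9*(-1142) = -10278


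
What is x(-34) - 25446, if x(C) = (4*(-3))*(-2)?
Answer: -25422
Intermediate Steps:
x(C) = 24 (x(C) = -12*(-2) = 24)
x(-34) - 25446 = 24 - 25446 = -25422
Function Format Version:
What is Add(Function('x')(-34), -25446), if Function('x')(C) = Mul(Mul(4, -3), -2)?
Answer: -25422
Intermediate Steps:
Function('x')(C) = 24 (Function('x')(C) = Mul(-12, -2) = 24)
Add(Function('x')(-34), -25446) = Add(24, -25446) = -25422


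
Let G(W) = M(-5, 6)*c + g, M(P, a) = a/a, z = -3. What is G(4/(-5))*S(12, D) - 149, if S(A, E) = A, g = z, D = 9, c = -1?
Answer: -197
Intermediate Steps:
g = -3
M(P, a) = 1
G(W) = -4 (G(W) = 1*(-1) - 3 = -1 - 3 = -4)
G(4/(-5))*S(12, D) - 149 = -4*12 - 149 = -48 - 149 = -197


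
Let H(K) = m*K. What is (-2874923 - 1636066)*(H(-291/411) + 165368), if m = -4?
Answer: -102200082630156/137 ≈ -7.4599e+11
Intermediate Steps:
H(K) = -4*K
(-2874923 - 1636066)*(H(-291/411) + 165368) = (-2874923 - 1636066)*(-(-1164)/411 + 165368) = -4510989*(-(-1164)/411 + 165368) = -4510989*(-4*(-97/137) + 165368) = -4510989*(388/137 + 165368) = -4510989*22655804/137 = -102200082630156/137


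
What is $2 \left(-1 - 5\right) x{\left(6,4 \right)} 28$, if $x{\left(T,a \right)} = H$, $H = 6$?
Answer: $-2016$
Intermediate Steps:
$x{\left(T,a \right)} = 6$
$2 \left(-1 - 5\right) x{\left(6,4 \right)} 28 = 2 \left(-1 - 5\right) 6 \cdot 28 = 2 \left(-6\right) 6 \cdot 28 = \left(-12\right) 6 \cdot 28 = \left(-72\right) 28 = -2016$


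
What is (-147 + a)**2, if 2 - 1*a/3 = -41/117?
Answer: 29789764/1521 ≈ 19586.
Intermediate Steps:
a = 275/39 (a = 6 - (-123)/117 = 6 - 3*(-41/117) = 6 + 41/39 = 275/39 ≈ 7.0513)
(-147 + a)**2 = (-147 + 275/39)**2 = (-5458/39)**2 = 29789764/1521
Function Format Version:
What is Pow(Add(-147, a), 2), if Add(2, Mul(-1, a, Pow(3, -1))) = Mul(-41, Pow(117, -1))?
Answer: Rational(29789764, 1521) ≈ 19586.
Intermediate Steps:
a = Rational(275, 39) (a = Add(6, Mul(-3, Mul(-41, Pow(117, -1)))) = Add(6, Mul(-3, Mul(-41, Rational(1, 117)))) = Add(6, Mul(-3, Rational(-41, 117))) = Add(6, Rational(41, 39)) = Rational(275, 39) ≈ 7.0513)
Pow(Add(-147, a), 2) = Pow(Add(-147, Rational(275, 39)), 2) = Pow(Rational(-5458, 39), 2) = Rational(29789764, 1521)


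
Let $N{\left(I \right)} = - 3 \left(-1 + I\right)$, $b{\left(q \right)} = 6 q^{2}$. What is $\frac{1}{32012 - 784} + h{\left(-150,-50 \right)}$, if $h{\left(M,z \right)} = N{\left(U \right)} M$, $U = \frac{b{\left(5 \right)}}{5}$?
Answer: $\frac{407525401}{31228} \approx 13050.0$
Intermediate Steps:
$U = 30$ ($U = \frac{6 \cdot 5^{2}}{5} = 6 \cdot 25 \cdot \frac{1}{5} = 150 \cdot \frac{1}{5} = 30$)
$N{\left(I \right)} = 3 - 3 I$
$h{\left(M,z \right)} = - 87 M$ ($h{\left(M,z \right)} = \left(3 - 90\right) M = - 87 M$)
$\frac{1}{32012 - 784} + h{\left(-150,-50 \right)} = \frac{1}{32012 - 784} - -13050 = \frac{1}{31228} + 13050 = \frac{407525401}{31228}$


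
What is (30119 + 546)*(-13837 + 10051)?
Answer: -116097690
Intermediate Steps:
(30119 + 546)*(-13837 + 10051) = 30665*(-3786) = -116097690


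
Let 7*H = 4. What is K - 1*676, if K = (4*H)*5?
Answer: -4652/7 ≈ -664.57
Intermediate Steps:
H = 4/7 (H = (⅐)*4 = 4/7 ≈ 0.57143)
K = 80/7 (K = (4*(4/7))*5 = (16/7)*5 = 80/7 ≈ 11.429)
K - 1*676 = 80/7 - 1*676 = 80/7 - 676 = -4652/7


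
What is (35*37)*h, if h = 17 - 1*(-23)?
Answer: 51800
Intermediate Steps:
h = 40 (h = 17 + 23 = 40)
(35*37)*h = (35*37)*40 = 1295*40 = 51800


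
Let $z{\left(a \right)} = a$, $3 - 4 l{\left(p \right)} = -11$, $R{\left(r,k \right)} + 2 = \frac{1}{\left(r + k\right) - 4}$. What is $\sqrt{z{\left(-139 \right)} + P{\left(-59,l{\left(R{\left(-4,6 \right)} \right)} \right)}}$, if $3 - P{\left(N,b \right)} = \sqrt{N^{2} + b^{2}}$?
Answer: $\frac{\sqrt{-544 - 2 \sqrt{13973}}}{2} \approx 13.968 i$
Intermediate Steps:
$R{\left(r,k \right)} = -2 + \frac{1}{-4 + k + r}$ ($R{\left(r,k \right)} = -2 + \frac{1}{\left(r + k\right) - 4} = -2 + \frac{1}{\left(k + r\right) - 4} = -2 + \frac{1}{-4 + k + r}$)
$l{\left(p \right)} = \frac{7}{2}$ ($l{\left(p \right)} = \frac{3}{4} - - \frac{11}{4} = \frac{3}{4} + \frac{11}{4} = \frac{7}{2}$)
$P{\left(N,b \right)} = 3 - \sqrt{N^{2} + b^{2}}$
$\sqrt{z{\left(-139 \right)} + P{\left(-59,l{\left(R{\left(-4,6 \right)} \right)} \right)}} = \sqrt{-139 + \left(3 - \sqrt{\left(-59\right)^{2} + \left(\frac{7}{2}\right)^{2}}\right)} = \sqrt{-139 + \left(3 - \sqrt{3481 + \frac{49}{4}}\right)} = \sqrt{-139 + \left(3 - \sqrt{\frac{13973}{4}}\right)} = \sqrt{-139 + \left(3 - \frac{\sqrt{13973}}{2}\right)} = \sqrt{-136 - \frac{\sqrt{13973}}{2}}$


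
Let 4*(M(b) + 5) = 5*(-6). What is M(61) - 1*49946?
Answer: -99917/2 ≈ -49959.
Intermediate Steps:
M(b) = -25/2 (M(b) = -5 + (5*(-6))/4 = -5 + (1/4)*(-30) = -5 - 15/2 = -25/2)
M(61) - 1*49946 = -25/2 - 1*49946 = -25/2 - 49946 = -99917/2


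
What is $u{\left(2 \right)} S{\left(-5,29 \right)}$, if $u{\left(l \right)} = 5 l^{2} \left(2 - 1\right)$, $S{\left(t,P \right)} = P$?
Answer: $580$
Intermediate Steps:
$u{\left(l \right)} = 5 l^{2}$ ($u{\left(l \right)} = 5 l^{2} \cdot 1 = 5 l^{2}$)
$u{\left(2 \right)} S{\left(-5,29 \right)} = 5 \cdot 2^{2} \cdot 29 = 5 \cdot 4 \cdot 29 = 20 \cdot 29 = 580$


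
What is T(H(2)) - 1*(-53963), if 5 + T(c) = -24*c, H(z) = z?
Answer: 53910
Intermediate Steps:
T(c) = -5 - 24*c
T(H(2)) - 1*(-53963) = (-5 - 24*2) - 1*(-53963) = (-5 - 48) + 53963 = -53 + 53963 = 53910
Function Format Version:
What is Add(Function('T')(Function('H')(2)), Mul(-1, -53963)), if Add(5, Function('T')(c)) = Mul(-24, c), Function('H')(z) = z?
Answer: 53910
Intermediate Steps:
Function('T')(c) = Add(-5, Mul(-24, c))
Add(Function('T')(Function('H')(2)), Mul(-1, -53963)) = Add(Add(-5, Mul(-24, 2)), Mul(-1, -53963)) = Add(Add(-5, -48), 53963) = Add(-53, 53963) = 53910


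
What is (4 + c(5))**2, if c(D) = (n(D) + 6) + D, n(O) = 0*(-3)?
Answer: 225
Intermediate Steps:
n(O) = 0
c(D) = 6 + D (c(D) = (0 + 6) + D = 6 + D)
(4 + c(5))**2 = (4 + (6 + 5))**2 = (4 + 11)**2 = 15**2 = 225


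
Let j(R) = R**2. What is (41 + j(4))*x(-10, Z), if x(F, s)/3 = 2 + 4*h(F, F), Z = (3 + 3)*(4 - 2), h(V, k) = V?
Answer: -6498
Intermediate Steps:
Z = 12 (Z = 6*2 = 12)
x(F, s) = 6 + 12*F (x(F, s) = 3*(2 + 4*F) = 6 + 12*F)
(41 + j(4))*x(-10, Z) = (41 + 4**2)*(6 + 12*(-10)) = (41 + 16)*(6 - 120) = 57*(-114) = -6498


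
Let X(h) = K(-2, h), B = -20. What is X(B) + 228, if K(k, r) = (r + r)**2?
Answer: 1828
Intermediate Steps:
K(k, r) = 4*r**2 (K(k, r) = (2*r)**2 = 4*r**2)
X(h) = 4*h**2
X(B) + 228 = 4*(-20)**2 + 228 = 4*400 + 228 = 1600 + 228 = 1828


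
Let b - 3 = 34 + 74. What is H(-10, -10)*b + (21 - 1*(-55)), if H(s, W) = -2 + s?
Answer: -1256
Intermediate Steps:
b = 111 (b = 3 + (34 + 74) = 3 + 108 = 111)
H(-10, -10)*b + (21 - 1*(-55)) = (-2 - 10)*111 + (21 - 1*(-55)) = -12*111 + (21 + 55) = -1332 + 76 = -1256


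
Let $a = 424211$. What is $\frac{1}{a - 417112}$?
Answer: $\frac{1}{7099} \approx 0.00014086$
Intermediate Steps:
$\frac{1}{a - 417112} = \frac{1}{424211 - 417112} = \frac{1}{7099}$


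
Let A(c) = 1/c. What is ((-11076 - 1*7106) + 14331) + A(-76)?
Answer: -292677/76 ≈ -3851.0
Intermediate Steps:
((-11076 - 1*7106) + 14331) + A(-76) = ((-11076 - 1*7106) + 14331) + 1/(-76) = ((-11076 - 7106) + 14331) - 1/76 = (-18182 + 14331) - 1/76 = -3851 - 1/76 = -292677/76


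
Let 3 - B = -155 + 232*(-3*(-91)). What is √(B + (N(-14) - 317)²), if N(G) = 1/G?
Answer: 9*√90393/14 ≈ 193.28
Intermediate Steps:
B = -63178 (B = 3 - (-155 + 232*(-3*(-91))) = 3 - (-155 + 232*273) = 3 - (-155 + 63336) = 3 - 1*63181 = 3 - 63181 = -63178)
√(B + (N(-14) - 317)²) = √(-63178 + (1/(-14) - 317)²) = √(-63178 + (-1/14 - 317)²) = √(-63178 + (-4439/14)²) = √(-63178 + 19704721/196) = √(7321833/196) = 9*√90393/14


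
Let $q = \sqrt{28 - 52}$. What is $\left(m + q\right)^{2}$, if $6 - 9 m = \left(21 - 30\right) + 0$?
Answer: $- \frac{191}{9} + \frac{20 i \sqrt{6}}{3} \approx -21.222 + 16.33 i$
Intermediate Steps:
$m = \frac{5}{3}$ ($m = \frac{2}{3} - \frac{\left(21 - 30\right) + 0}{9} = \frac{2}{3} - \frac{-9 + 0}{9} = \frac{2}{3} - -1 = \frac{2}{3} + 1 = \frac{5}{3} \approx 1.6667$)
$q = 2 i \sqrt{6}$ ($q = \sqrt{-24} = 2 i \sqrt{6} \approx 4.899 i$)
$\left(m + q\right)^{2} = \left(\frac{5}{3} + 2 i \sqrt{6}\right)^{2}$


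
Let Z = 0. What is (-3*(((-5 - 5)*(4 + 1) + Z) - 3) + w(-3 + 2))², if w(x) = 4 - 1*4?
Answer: 25281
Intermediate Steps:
w(x) = 0 (w(x) = 4 - 4 = 0)
(-3*(((-5 - 5)*(4 + 1) + Z) - 3) + w(-3 + 2))² = (-3*(((-5 - 5)*(4 + 1) + 0) - 3) + 0)² = (-3*((-10*5 + 0) - 3) + 0)² = (-3*((-50 + 0) - 3) + 0)² = (-3*(-50 - 3) + 0)² = (-3*(-53) + 0)² = (159 + 0)² = 159² = 25281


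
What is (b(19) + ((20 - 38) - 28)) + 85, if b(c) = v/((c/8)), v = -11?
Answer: 653/19 ≈ 34.368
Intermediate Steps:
b(c) = -88/c (b(c) = -11*8/c = -88/c)
(b(19) + ((20 - 38) - 28)) + 85 = (-88/19 + ((20 - 38) - 28)) + 85 = (-88*1/19 + (-18 - 28)) + 85 = (-88/19 - 46) + 85 = -962/19 + 85 = 653/19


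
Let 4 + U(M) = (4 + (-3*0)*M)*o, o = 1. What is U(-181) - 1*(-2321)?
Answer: 2321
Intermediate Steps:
U(M) = 0 (U(M) = -4 + (4 + (-3*0)*M)*1 = -4 + (4 + 0*M)*1 = -4 + (4 + 0)*1 = -4 + 4*1 = -4 + 4 = 0)
U(-181) - 1*(-2321) = 0 - 1*(-2321) = 0 + 2321 = 2321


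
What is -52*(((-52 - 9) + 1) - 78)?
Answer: 7176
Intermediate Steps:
-52*(((-52 - 9) + 1) - 78) = -52*((-61 + 1) - 78) = -52*(-60 - 78) = -52*(-138) = 7176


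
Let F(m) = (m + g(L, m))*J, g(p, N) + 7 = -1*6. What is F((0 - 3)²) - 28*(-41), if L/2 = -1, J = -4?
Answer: 1164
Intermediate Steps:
L = -2 (L = 2*(-1) = -2)
g(p, N) = -13 (g(p, N) = -7 - 1*6 = -7 - 6 = -13)
F(m) = 52 - 4*m (F(m) = (m - 13)*(-4) = (-13 + m)*(-4) = 52 - 4*m)
F((0 - 3)²) - 28*(-41) = (52 - 4*(0 - 3)²) - 28*(-41) = (52 - 4*(-3)²) + 1148 = (52 - 4*9) + 1148 = (52 - 36) + 1148 = 16 + 1148 = 1164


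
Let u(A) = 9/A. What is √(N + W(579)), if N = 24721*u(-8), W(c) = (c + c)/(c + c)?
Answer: I*√444962/4 ≈ 166.76*I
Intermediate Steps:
W(c) = 1 (W(c) = (2*c)/((2*c)) = (2*c)*(1/(2*c)) = 1)
N = -222489/8 (N = 24721*(9/(-8)) = 24721*(9*(-⅛)) = 24721*(-9/8) = -222489/8 ≈ -27811.)
√(N + W(579)) = √(-222489/8 + 1) = √(-222481/8) = I*√444962/4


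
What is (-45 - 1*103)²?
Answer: 21904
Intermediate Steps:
(-45 - 1*103)² = (-45 - 103)² = (-148)² = 21904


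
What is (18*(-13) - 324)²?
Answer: 311364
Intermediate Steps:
(18*(-13) - 324)² = (-234 - 324)² = (-558)² = 311364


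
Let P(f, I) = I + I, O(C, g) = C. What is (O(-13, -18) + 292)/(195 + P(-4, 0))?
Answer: 93/65 ≈ 1.4308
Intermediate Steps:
P(f, I) = 2*I
(O(-13, -18) + 292)/(195 + P(-4, 0)) = (-13 + 292)/(195 + 2*0) = 279/(195 + 0) = 279/195 = 279*(1/195) = 93/65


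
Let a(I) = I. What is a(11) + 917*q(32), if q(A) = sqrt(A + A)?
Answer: 7347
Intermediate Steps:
q(A) = sqrt(2)*sqrt(A) (q(A) = sqrt(2*A) = sqrt(2)*sqrt(A))
a(11) + 917*q(32) = 11 + 917*(sqrt(2)*sqrt(32)) = 11 + 917*(sqrt(2)*(4*sqrt(2))) = 11 + 917*8 = 11 + 7336 = 7347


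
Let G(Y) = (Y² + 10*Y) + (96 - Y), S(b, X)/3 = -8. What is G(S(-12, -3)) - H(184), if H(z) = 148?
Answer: 308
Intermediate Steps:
S(b, X) = -24 (S(b, X) = 3*(-8) = -24)
G(Y) = 96 + Y² + 9*Y
G(S(-12, -3)) - H(184) = (96 + (-24)² + 9*(-24)) - 1*148 = (96 + 576 - 216) - 148 = 456 - 148 = 308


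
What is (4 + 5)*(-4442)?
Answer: -39978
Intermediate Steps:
(4 + 5)*(-4442) = 9*(-4442) = -39978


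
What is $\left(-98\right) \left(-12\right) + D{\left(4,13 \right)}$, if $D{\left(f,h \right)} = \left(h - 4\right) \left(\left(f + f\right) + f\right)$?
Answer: $1284$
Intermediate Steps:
$D{\left(f,h \right)} = 3 f \left(-4 + h\right)$ ($D{\left(f,h \right)} = \left(-4 + h\right) \left(2 f + f\right) = \left(-4 + h\right) 3 f = 3 f \left(-4 + h\right)$)
$\left(-98\right) \left(-12\right) + D{\left(4,13 \right)} = \left(-98\right) \left(-12\right) + 3 \cdot 4 \left(-4 + 13\right) = 1176 + 3 \cdot 4 \cdot 9 = 1176 + 108 = 1284$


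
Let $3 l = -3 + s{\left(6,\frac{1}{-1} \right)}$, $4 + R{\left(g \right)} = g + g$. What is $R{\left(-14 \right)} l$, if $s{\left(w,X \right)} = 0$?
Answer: $32$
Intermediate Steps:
$R{\left(g \right)} = -4 + 2 g$ ($R{\left(g \right)} = -4 + \left(g + g\right) = -4 + 2 g$)
$l = -1$ ($l = \frac{-3 + 0}{3} = \frac{1}{3} \left(-3\right) = -1$)
$R{\left(-14 \right)} l = \left(-4 + 2 \left(-14\right)\right) \left(-1\right) = \left(-4 - 28\right) \left(-1\right) = \left(-32\right) \left(-1\right) = 32$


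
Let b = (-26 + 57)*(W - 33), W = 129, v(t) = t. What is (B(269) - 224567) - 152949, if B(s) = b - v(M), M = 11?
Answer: -374551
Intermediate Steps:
b = 2976 (b = (-26 + 57)*(129 - 33) = 31*96 = 2976)
B(s) = 2965 (B(s) = 2976 - 1*11 = 2976 - 11 = 2965)
(B(269) - 224567) - 152949 = (2965 - 224567) - 152949 = -221602 - 152949 = -374551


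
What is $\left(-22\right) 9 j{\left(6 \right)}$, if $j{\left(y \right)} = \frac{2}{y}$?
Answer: $-66$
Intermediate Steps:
$\left(-22\right) 9 j{\left(6 \right)} = \left(-22\right) 9 \cdot \frac{2}{6} = - 198 \cdot 2 \cdot \frac{1}{6} = \left(-198\right) \frac{1}{3} = -66$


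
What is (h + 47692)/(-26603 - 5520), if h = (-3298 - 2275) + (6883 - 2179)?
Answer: -6689/4589 ≈ -1.4576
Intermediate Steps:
h = -869 (h = -5573 + 4704 = -869)
(h + 47692)/(-26603 - 5520) = (-869 + 47692)/(-26603 - 5520) = 46823/(-32123) = 46823*(-1/32123) = -6689/4589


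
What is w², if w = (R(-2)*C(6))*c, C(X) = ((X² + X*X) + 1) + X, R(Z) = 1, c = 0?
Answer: 0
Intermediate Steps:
C(X) = 1 + X + 2*X² (C(X) = ((X² + X²) + 1) + X = (2*X² + 1) + X = (1 + 2*X²) + X = 1 + X + 2*X²)
w = 0 (w = (1*(1 + 6 + 2*6²))*0 = (1*(1 + 6 + 2*36))*0 = (1*(1 + 6 + 72))*0 = (1*79)*0 = 79*0 = 0)
w² = 0² = 0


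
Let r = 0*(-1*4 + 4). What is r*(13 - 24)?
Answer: 0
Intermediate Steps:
r = 0 (r = 0*(-4 + 4) = 0*0 = 0)
r*(13 - 24) = 0*(13 - 24) = 0*(-11) = 0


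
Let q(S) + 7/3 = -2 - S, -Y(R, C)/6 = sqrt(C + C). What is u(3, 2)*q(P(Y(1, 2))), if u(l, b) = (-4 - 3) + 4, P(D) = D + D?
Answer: -59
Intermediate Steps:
Y(R, C) = -6*sqrt(2)*sqrt(C) (Y(R, C) = -6*sqrt(C + C) = -6*sqrt(2)*sqrt(C))
P(D) = 2*D
q(S) = -13/3 - S (q(S) = -7/3 + (-2 - S) = -13/3 - S)
u(l, b) = -3 (u(l, b) = -7 + 4 = -3)
u(3, 2)*q(P(Y(1, 2))) = -3*(-13/3 - 2*(-6*sqrt(2)*sqrt(2))) = -3*(-13/3 - 2*(-12)) = -3*(-13/3 - 1*(-24)) = -3*(-13/3 + 24) = -3*59/3 = -59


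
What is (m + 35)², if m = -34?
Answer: 1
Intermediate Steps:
(m + 35)² = (-34 + 35)² = 1² = 1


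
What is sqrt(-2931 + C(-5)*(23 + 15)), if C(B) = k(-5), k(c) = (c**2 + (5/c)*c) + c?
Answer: I*sqrt(1981) ≈ 44.508*I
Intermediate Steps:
k(c) = 5 + c + c**2 (k(c) = (c**2 + 5) + c = (5 + c**2) + c = 5 + c + c**2)
C(B) = 25 (C(B) = 5 - 5 + (-5)**2 = 5 - 5 + 25 = 25)
sqrt(-2931 + C(-5)*(23 + 15)) = sqrt(-2931 + 25*(23 + 15)) = sqrt(-2931 + 25*38) = sqrt(-2931 + 950) = sqrt(-1981) = I*sqrt(1981)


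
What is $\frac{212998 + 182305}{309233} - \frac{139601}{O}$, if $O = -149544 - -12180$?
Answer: $\frac{97469637325}{42477481812} \approx 2.2946$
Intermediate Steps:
$O = -137364$ ($O = -149544 + 12180 = -137364$)
$\frac{212998 + 182305}{309233} - \frac{139601}{O} = \frac{212998 + 182305}{309233} - \frac{139601}{-137364} = 395303 \cdot \frac{1}{309233} - - \frac{139601}{137364} = \frac{395303}{309233} + \frac{139601}{137364} = \frac{97469637325}{42477481812}$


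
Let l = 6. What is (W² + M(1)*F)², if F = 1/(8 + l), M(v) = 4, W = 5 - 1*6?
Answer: 81/49 ≈ 1.6531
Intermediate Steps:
W = -1 (W = 5 - 6 = -1)
F = 1/14 (F = 1/(8 + 6) = 1/14 ≈ 0.071429)
(W² + M(1)*F)² = ((-1)² + 4*(1/14))² = (1 + 2/7)² = (9/7)² = 81/49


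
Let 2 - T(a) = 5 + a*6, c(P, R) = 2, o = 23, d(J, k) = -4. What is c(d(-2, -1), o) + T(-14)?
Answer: 83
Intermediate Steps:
T(a) = -3 - 6*a (T(a) = 2 - (5 + a*6) = 2 - (5 + 6*a) = 2 + (-5 - 6*a) = -3 - 6*a)
c(d(-2, -1), o) + T(-14) = 2 + (-3 - 6*(-14)) = 2 + (-3 + 84) = 2 + 81 = 83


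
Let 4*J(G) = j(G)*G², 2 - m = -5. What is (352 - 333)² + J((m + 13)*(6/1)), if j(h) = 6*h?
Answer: 2592361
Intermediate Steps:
m = 7 (m = 2 - 1*(-5) = 2 + 5 = 7)
J(G) = 3*G³/2 (J(G) = ((6*G)*G²)/4 = (6*G³)/4 = 3*G³/2)
(352 - 333)² + J((m + 13)*(6/1)) = (352 - 333)² + 3*((7 + 13)*(6/1))³/2 = 19² + 3*(20*(6*1))³/2 = 361 + 3*(20*6)³/2 = 361 + (3/2)*120³ = 361 + (3/2)*1728000 = 361 + 2592000 = 2592361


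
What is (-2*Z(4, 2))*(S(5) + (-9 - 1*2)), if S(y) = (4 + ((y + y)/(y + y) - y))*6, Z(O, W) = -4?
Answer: -88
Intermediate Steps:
S(y) = 30 - 6*y (S(y) = (4 + ((2*y)/((2*y)) - y))*6 = (4 + ((2*y)*(1/(2*y)) - y))*6 = (4 + (1 - y))*6 = (5 - y)*6 = 30 - 6*y)
(-2*Z(4, 2))*(S(5) + (-9 - 1*2)) = (-2*(-4))*((30 - 6*5) + (-9 - 1*2)) = 8*((30 - 30) + (-9 - 2)) = 8*(0 - 11) = 8*(-11) = -88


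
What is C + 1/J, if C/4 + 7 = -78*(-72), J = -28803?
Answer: 646224107/28803 ≈ 22436.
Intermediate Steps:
C = 22436 (C = -28 + 4*(-78*(-72)) = -28 + 4*5616 = -28 + 22464 = 22436)
C + 1/J = 22436 + 1/(-28803) = 22436 - 1/28803 = 646224107/28803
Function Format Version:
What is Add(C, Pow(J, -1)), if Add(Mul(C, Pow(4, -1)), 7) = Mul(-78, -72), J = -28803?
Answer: Rational(646224107, 28803) ≈ 22436.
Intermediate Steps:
C = 22436 (C = Add(-28, Mul(4, Mul(-78, -72))) = Add(-28, Mul(4, 5616)) = Add(-28, 22464) = 22436)
Add(C, Pow(J, -1)) = Add(22436, Pow(-28803, -1)) = Add(22436, Rational(-1, 28803)) = Rational(646224107, 28803)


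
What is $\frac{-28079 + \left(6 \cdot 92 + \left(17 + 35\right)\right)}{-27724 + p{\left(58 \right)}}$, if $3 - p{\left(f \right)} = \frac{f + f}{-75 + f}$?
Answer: $\frac{467075}{471141} \approx 0.99137$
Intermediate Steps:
$p{\left(f \right)} = 3 - \frac{2 f}{-75 + f}$ ($p{\left(f \right)} = 3 - \frac{f + f}{-75 + f} = 3 - \frac{2 f}{-75 + f}$)
$\frac{-28079 + \left(6 \cdot 92 + \left(17 + 35\right)\right)}{-27724 + p{\left(58 \right)}} = \frac{-28079 + \left(6 \cdot 92 + \left(17 + 35\right)\right)}{-27724 + \frac{-225 + 58}{-75 + 58}} = \frac{-28079 + \left(552 + 52\right)}{-27724 + \frac{1}{-17} \left(-167\right)} = \frac{-28079 + 604}{-27724 - - \frac{167}{17}} = - \frac{27475}{-27724 + \frac{167}{17}} = - \frac{27475}{- \frac{471141}{17}} = \left(-27475\right) \left(- \frac{17}{471141}\right) = \frac{467075}{471141}$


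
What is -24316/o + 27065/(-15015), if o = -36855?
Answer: -463279/405405 ≈ -1.1428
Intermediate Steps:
-24316/o + 27065/(-15015) = -24316/(-36855) + 27065/(-15015) = -24316*(-1/36855) + 27065*(-1/15015) = 24316/36855 - 5413/3003 = -463279/405405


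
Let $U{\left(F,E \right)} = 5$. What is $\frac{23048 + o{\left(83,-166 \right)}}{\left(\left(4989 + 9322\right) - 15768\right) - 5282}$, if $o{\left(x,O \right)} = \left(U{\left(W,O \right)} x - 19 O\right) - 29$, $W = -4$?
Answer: $- \frac{1156}{293} \approx -3.9454$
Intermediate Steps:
$o{\left(x,O \right)} = -29 - 19 O + 5 x$ ($o{\left(x,O \right)} = \left(5 x - 19 O\right) - 29 = \left(- 19 O + 5 x\right) - 29 = -29 - 19 O + 5 x$)
$\frac{23048 + o{\left(83,-166 \right)}}{\left(\left(4989 + 9322\right) - 15768\right) - 5282} = \frac{23048 - -3540}{\left(\left(4989 + 9322\right) - 15768\right) - 5282} = \frac{23048 + \left(-29 + 3154 + 415\right)}{\left(14311 - 15768\right) - 5282} = \frac{23048 + 3540}{-1457 - 5282} = \frac{26588}{-6739} = 26588 \left(- \frac{1}{6739}\right) = - \frac{1156}{293}$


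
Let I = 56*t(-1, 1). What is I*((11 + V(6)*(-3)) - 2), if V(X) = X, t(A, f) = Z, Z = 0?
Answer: 0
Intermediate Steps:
t(A, f) = 0
I = 0 (I = 56*0 = 0)
I*((11 + V(6)*(-3)) - 2) = 0*((11 + 6*(-3)) - 2) = 0*((11 - 18) - 2) = 0*(-7 - 2) = 0*(-9) = 0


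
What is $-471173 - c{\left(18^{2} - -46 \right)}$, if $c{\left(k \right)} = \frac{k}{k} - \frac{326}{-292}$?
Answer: $- \frac{68791567}{146} \approx -4.7118 \cdot 10^{5}$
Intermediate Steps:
$c{\left(k \right)} = \frac{309}{146}$ ($c{\left(k \right)} = 1 - - \frac{163}{146} = 1 + \frac{163}{146} = \frac{309}{146}$)
$-471173 - c{\left(18^{2} - -46 \right)} = -471173 - \frac{309}{146} = - \frac{68791567}{146}$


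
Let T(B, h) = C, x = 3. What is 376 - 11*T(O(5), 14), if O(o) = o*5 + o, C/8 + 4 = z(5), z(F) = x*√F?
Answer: 728 - 264*√5 ≈ 137.68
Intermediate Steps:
z(F) = 3*√F
C = -32 + 24*√5 (C = -32 + 8*(3*√5) = -32 + 24*√5 ≈ 21.666)
O(o) = 6*o (O(o) = 5*o + o = 6*o)
T(B, h) = -32 + 24*√5
376 - 11*T(O(5), 14) = 376 - 11*(-32 + 24*√5) = 376 + (352 - 264*√5) = 728 - 264*√5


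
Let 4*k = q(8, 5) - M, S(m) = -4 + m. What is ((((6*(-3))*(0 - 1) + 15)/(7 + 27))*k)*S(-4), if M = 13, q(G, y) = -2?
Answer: 495/17 ≈ 29.118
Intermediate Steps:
k = -15/4 (k = (-2 - 1*13)/4 = (-2 - 13)/4 = (¼)*(-15) = -15/4 ≈ -3.7500)
((((6*(-3))*(0 - 1) + 15)/(7 + 27))*k)*S(-4) = ((((6*(-3))*(0 - 1) + 15)/(7 + 27))*(-15/4))*(-4 - 4) = (((-18*(-1) + 15)/34)*(-15/4))*(-8) = (((18 + 15)*(1/34))*(-15/4))*(-8) = ((33*(1/34))*(-15/4))*(-8) = ((33/34)*(-15/4))*(-8) = -495/136*(-8) = 495/17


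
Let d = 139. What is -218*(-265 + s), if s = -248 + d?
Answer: 81532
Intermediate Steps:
s = -109 (s = -248 + 139 = -109)
-218*(-265 + s) = -218*(-265 - 109) = -218*(-374) = 81532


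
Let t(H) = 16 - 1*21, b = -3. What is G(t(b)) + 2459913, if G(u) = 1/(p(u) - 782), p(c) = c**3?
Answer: 2231141090/907 ≈ 2.4599e+6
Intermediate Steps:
t(H) = -5 (t(H) = 16 - 21 = -5)
G(u) = 1/(-782 + u**3) (G(u) = 1/(u**3 - 782) = 1/(-782 + u**3))
G(t(b)) + 2459913 = 1/(-782 + (-5)**3) + 2459913 = 1/(-782 - 125) + 2459913 = 1/(-907) + 2459913 = -1/907 + 2459913 = 2231141090/907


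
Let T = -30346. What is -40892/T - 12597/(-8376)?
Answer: 120796659/42363016 ≈ 2.8515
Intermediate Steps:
-40892/T - 12597/(-8376) = -40892/(-30346) - 12597/(-8376) = -40892*(-1/30346) - 12597*(-1/8376) = 20446/15173 + 4199/2792 = 120796659/42363016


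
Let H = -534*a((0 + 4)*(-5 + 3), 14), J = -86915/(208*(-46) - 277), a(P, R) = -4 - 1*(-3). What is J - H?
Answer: -1034063/1969 ≈ -525.17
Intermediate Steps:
a(P, R) = -1 (a(P, R) = -4 + 3 = -1)
J = 17383/1969 (J = -86915/(-9568 - 277) = -86915/(-9845) = -86915*(-1/9845) = 17383/1969 ≈ 8.8283)
H = 534 (H = -534*(-1) = 534)
J - H = 17383/1969 - 1*534 = 17383/1969 - 534 = -1034063/1969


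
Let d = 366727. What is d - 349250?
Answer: 17477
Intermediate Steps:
d - 349250 = 366727 - 349250 = 17477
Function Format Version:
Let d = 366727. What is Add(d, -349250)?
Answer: 17477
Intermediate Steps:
Add(d, -349250) = Add(366727, -349250) = 17477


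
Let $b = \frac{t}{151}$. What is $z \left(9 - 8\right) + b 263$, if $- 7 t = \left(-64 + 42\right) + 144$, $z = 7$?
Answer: $- \frac{24687}{1057} \approx -23.356$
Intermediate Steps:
$t = - \frac{122}{7}$ ($t = - \frac{\left(-64 + 42\right) + 144}{7} = - \frac{-22 + 144}{7} = \left(- \frac{1}{7}\right) 122 = - \frac{122}{7} \approx -17.429$)
$b = - \frac{122}{1057}$ ($b = - \frac{122}{7 \cdot 151} = \left(- \frac{122}{7}\right) \frac{1}{151} = - \frac{122}{1057} \approx -0.11542$)
$z \left(9 - 8\right) + b 263 = 7 \left(9 - 8\right) - \frac{32086}{1057} = 7 \cdot 1 - \frac{32086}{1057} = 7 - \frac{32086}{1057} = - \frac{24687}{1057}$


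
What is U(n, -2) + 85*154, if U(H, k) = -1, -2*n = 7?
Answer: 13089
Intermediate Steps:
n = -7/2 (n = -½*7 = -7/2 ≈ -3.5000)
U(n, -2) + 85*154 = -1 + 85*154 = -1 + 13090 = 13089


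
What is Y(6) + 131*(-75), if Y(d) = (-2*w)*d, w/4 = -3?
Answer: -9681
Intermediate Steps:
w = -12 (w = 4*(-3) = -12)
Y(d) = 24*d (Y(d) = (-2*(-12))*d = 24*d)
Y(6) + 131*(-75) = 24*6 + 131*(-75) = 144 - 9825 = -9681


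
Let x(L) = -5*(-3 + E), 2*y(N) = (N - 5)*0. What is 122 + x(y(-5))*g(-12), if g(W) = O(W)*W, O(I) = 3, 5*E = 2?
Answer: -346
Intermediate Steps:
E = ⅖ (E = (⅕)*2 = ⅖ ≈ 0.40000)
y(N) = 0 (y(N) = ((N - 5)*0)/2 = ((-5 + N)*0)/2 = (½)*0 = 0)
x(L) = 13 (x(L) = -5*(-3 + ⅖) = -5*(-13/5) = 13)
g(W) = 3*W
122 + x(y(-5))*g(-12) = 122 + 13*(3*(-12)) = 122 + 13*(-36) = 122 - 468 = -346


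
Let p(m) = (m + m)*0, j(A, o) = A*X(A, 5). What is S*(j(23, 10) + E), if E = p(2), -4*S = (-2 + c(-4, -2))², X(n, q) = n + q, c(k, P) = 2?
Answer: 0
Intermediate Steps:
j(A, o) = A*(5 + A) (j(A, o) = A*(A + 5) = A*(5 + A))
S = 0 (S = -(-2 + 2)²/4 = -¼*0² = -¼*0 = 0)
p(m) = 0 (p(m) = (2*m)*0 = 0)
E = 0
S*(j(23, 10) + E) = 0*(23*(5 + 23) + 0) = 0*(23*28 + 0) = 0*(644 + 0) = 0*644 = 0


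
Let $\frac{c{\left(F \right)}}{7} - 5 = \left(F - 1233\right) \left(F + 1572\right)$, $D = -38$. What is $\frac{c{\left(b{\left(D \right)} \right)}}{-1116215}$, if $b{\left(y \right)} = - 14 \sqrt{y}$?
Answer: $\frac{13620033}{1116215} + \frac{33222 i \sqrt{38}}{1116215} \approx 12.202 + 0.18347 i$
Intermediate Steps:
$c{\left(F \right)} = 35 + 7 \left(-1233 + F\right) \left(1572 + F\right)$ ($c{\left(F \right)} = 35 + 7 \left(F - 1233\right) \left(F + 1572\right) = 35 + 7 \left(-1233 + F\right) \left(1572 + F\right)$)
$\frac{c{\left(b{\left(D \right)} \right)}}{-1116215} = \frac{-13567897 + 7 \left(- 14 \sqrt{-38}\right)^{2} + 2373 \left(- 14 \sqrt{-38}\right)}{-1116215} = \left(-13567897 + 7 \left(- 14 i \sqrt{38}\right)^{2} + 2373 \left(- 14 i \sqrt{38}\right)\right) \left(- \frac{1}{1116215}\right) = \left(-13567897 + 7 \left(-7448\right) - 33222 i \sqrt{38}\right) \left(- \frac{1}{1116215}\right) = \left(-13567897 - 52136 - 33222 i \sqrt{38}\right) \left(- \frac{1}{1116215}\right) = \left(-13620033 - 33222 i \sqrt{38}\right) \left(- \frac{1}{1116215}\right) = \frac{13620033}{1116215} + \frac{33222 i \sqrt{38}}{1116215}$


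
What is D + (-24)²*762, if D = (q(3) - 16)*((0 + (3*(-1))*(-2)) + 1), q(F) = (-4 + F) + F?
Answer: 438814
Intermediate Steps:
q(F) = -4 + 2*F
D = -98 (D = ((-4 + 2*3) - 16)*((0 + (3*(-1))*(-2)) + 1) = ((-4 + 6) - 16)*((0 - 3*(-2)) + 1) = (2 - 16)*((0 + 6) + 1) = -14*(6 + 1) = -14*7 = -98)
D + (-24)²*762 = -98 + (-24)²*762 = -98 + 576*762 = -98 + 438912 = 438814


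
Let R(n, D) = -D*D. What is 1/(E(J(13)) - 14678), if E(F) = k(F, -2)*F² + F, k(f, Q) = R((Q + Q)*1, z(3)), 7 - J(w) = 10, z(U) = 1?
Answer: -1/14690 ≈ -6.8074e-5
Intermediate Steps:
J(w) = -3 (J(w) = 7 - 1*10 = 7 - 10 = -3)
R(n, D) = -D²
k(f, Q) = -1 (k(f, Q) = -1*1² = -1*1 = -1)
E(F) = F - F² (E(F) = -F² + F = F - F²)
1/(E(J(13)) - 14678) = 1/(-3*(1 - 1*(-3)) - 14678) = 1/(-3*(1 + 3) - 14678) = 1/(-3*4 - 14678) = 1/(-12 - 14678) = 1/(-14690) = -1/14690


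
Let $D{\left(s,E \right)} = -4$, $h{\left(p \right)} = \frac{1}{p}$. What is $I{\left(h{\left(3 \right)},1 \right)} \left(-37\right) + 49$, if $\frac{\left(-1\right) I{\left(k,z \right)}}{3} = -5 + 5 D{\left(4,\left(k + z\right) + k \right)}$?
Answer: $-2726$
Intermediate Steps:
$I{\left(k,z \right)} = 75$ ($I{\left(k,z \right)} = - 3 \left(-5 + 5 \left(-4\right)\right) = - 3 \left(-5 - 20\right) = \left(-3\right) \left(-25\right) = 75$)
$I{\left(h{\left(3 \right)},1 \right)} \left(-37\right) + 49 = 75 \left(-37\right) + 49 = -2775 + 49 = -2726$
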